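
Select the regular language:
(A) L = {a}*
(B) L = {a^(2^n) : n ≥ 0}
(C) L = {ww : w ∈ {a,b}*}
(A) {a}*

(A) L = {a}* is regular.

This can be recognized by a finite automaton (DFA/NFA).
Regular expressions like {a}* define regular languages.

The other choices are not regular:
- {a^(2^n) : n ≥ 0}: After pumping, length is no longer a power of 2
- {ww : w ∈ {a,b}*}: After pumping, the two halves no longer match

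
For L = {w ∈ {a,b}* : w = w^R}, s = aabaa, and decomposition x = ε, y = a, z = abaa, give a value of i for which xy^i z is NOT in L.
i = 0

xy⁰z = ε · ε · abaa = abaa; abaa reversed is aaba ≠ abaa, so it is not a palindrome and is not in L.
(Other choices also work, e.g. i = 2, 3; only i = 1 is guaranteed to stay in L since xy¹z = s.)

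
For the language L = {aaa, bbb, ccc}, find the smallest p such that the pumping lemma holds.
p = 4

For a finite language L, the pumping lemma holds vacuously if p > max|s| for s ∈ L.

The longest string in L = {aaa, bbb, ccc} has length 3.
If p = 4, then no string s ∈ L has |s| ≥ p, so the condition is vacuously true.

The minimum pumping length is p = 4.

Why no smaller p works: for any p ≤ 3, the longest string s ∈ L has |s| = 3 ≥ p, so it would
have to be pumpable; but pumping up (i = 2, 3, ...) produces ever longer strings, which cannot all lie in the
finite language L. So the pumping property fails for every p ≤ 3.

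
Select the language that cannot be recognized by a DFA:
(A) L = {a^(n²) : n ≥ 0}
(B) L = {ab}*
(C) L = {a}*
(A) {a^(n²) : n ≥ 0}

(A) L = {a^(n²) : n ≥ 0} is NOT regular.

The pumping lemma can be used to prove this:
After pumping, length is no longer a perfect square

The other languages are regular because they can be recognized by finite automata.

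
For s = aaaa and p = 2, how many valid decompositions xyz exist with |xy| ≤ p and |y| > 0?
3

For s = 'aaaa' with pumping length p = 2:

Constraints: |xy| ≤ 2, |y| > 0

Valid decompositions (|xy| ≤ p, |y| ≥ 1):
  • x='', y='a', z='aaa'
  • x='a', y='a', z='aa'
  • x='', y='aa', z='aa'

Total count: 3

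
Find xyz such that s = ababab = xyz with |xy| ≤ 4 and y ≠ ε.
x = '', y = 'abab', z = 'ab'

For s = ababab and p = 4, one valid decomposition is:
- x = '' (length 0)
- y = 'abab' (length 4)
- z = 'ab' (length 2)

Verification:
- xyz = '' + 'abab' + 'ab' = ababab ✓
- |xy| = 4 ≤ 4 ✓
- |y| = 4 > 0 ✓

All pumping lemma constraints are satisfied.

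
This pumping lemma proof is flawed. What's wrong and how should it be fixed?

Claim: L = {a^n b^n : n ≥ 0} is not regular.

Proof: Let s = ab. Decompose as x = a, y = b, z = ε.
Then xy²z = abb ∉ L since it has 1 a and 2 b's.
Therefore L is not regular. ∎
Error: The string s = ab might be shorter than the pumping length p.

Correction: Choose s = a^p b^p to ensure |s| ≥ p. Also, the decomposition is wrong: with |xy| ≤ p, y cannot include b's when s starts with p a's.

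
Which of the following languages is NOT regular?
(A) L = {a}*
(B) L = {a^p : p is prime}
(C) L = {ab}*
(B) {a^p : p is prime}

(B) L = {a^p : p is prime} is NOT regular.

The pumping lemma can be used to prove this:
After pumping, the length becomes composite

The other languages are regular because they can be recognized by finite automata.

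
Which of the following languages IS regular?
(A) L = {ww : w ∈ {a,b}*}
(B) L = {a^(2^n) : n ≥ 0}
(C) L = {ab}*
(C) {ab}*

(C) L = {ab}* is regular.

This can be recognized by a finite automaton (DFA/NFA).
Regular expressions like {ab}* define regular languages.

The other choices are not regular:
- {a^(2^n) : n ≥ 0}: After pumping, length is no longer a power of 2
- {ww : w ∈ {a,b}*}: After pumping, the two halves no longer match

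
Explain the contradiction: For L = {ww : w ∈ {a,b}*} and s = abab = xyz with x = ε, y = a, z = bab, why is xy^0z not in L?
xy⁰z = bab ∉ L

Pumping with i = 0 replaces y = a by y⁰ = ε:
- Original: s = xyz = abab; abab splits into halves ab · ab, which are equal, so it is in L (w = ab)
- Pumped: xy⁰z = ε · ε · bab = bab
- bab has odd length 3, so it cannot be written as ww and is not in L

The pumping lemma would require xy⁰z ∈ L, so this decomposition yields a contradiction.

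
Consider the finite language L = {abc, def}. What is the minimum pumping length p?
p = 4

For a finite language L, the pumping lemma holds vacuously if p > max|s| for s ∈ L.

The longest string in L = {abc, def} has length 3.
If p = 4, then no string s ∈ L has |s| ≥ p, so the condition is vacuously true.

The minimum pumping length is p = 4.

Why no smaller p works: for any p ≤ 3, the longest string s ∈ L has |s| = 3 ≥ p, so it would
have to be pumpable; but pumping up (i = 2, 3, ...) produces ever longer strings, which cannot all lie in the
finite language L. So the pumping property fails for every p ≤ 3.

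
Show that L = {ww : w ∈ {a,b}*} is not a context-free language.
Assume for contradiction that L is context-free, and let p ≥ 1 be the pumping length given by the pumping lemma for CFLs.
Choose s = a^p b^p a^p b^p. Then s ∈ L (take w = a^p b^p) and |s| = 4p ≥ p.
By the CFL pumping lemma, s = uvxyz for some u, v, x, y, z with |vxy| ≤ p, |vy| ≥ 1, and uv^i xy^i z ∈ L for every i ≥ 0.

Write s as four blocks A₁ B₁ A₂ B₂ with A₁ = A₂ = a^p and B₁ = B₂ = b^p. Since |vxy| ≤ p, the window vxy lies inside at most two adjacent blocks. Take i = 0 and let t = uxz, so |t| = 4p − |vy| with 1 ≤ |vy| ≤ p. If |t| is odd, t ∉ L immediately, so assume |vy| is even (hence |vy| ≥ 2) and |t|/2 = 2p − |vy|/2, which satisfies p ≤ |t|/2 ≤ 2p − 1.

Case 1 (vxy inside A₁B₁): t = a^(p−j) b^(p−l) a^p b^p with j + l = |vy|. The second half of t has length < 2p, so it is a suffix of the trailing a^p b^p and ends in b; the first half is a^(p−j) b^(p−l) a^((j+l)/2), which ends in a because (j+l)/2 ≥ 1. The halves differ, so t ∉ L.

Case 2 (vxy inside B₁A₂, straddling the middle): t = a^p b^(p−j) a^(p−l) b^p with j + l = |vy|. If t = ww, then w is a prefix of t of length ≥ p, so w begins with a^p; and w is a suffix of t of length ≥ p, so w ends with b^p. That forces |w| ≥ 2p, contradicting |w| = |t|/2 ≤ 2p − 1. So t ∉ L.

Case 3 (vxy inside A₂B₂): t = a^p b^p a^(p−j) b^(p−l) with j + l = |vy|. The first half of t is a prefix of a^p b^p, so it begins with a; the second half is b^((j+l)/2) a^(p−j) b^(p−l), which begins with b. The halves differ, so t ∉ L.

In every case uv⁰xy⁰z = uxz ∉ L.

This contradicts the CFL pumping lemma, which requires uv^i xy^i z ∈ L for all i ≥ 0.
Hence L = {ww : w ∈ {a,b}*} is not context-free. ∎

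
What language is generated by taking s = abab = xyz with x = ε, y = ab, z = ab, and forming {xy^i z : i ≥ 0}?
{xy^i z : i ≥ 0} = {(ab)^(i+1) : i ≥ 0} = {ab, abab, ababab, ...}

With x = ε, y = ab, z = ab: Pumping 'ab' gives strings of alternating a's and b's.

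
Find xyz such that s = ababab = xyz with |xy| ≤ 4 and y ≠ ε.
x = '', y = 'abab', z = 'ab'

For s = ababab and p = 4, one valid decomposition is:
- x = '' (length 0)
- y = 'abab' (length 4)
- z = 'ab' (length 2)

Verification:
- xyz = '' + 'abab' + 'ab' = ababab ✓
- |xy| = 4 ≤ 4 ✓
- |y| = 4 > 0 ✓

All pumping lemma constraints are satisfied.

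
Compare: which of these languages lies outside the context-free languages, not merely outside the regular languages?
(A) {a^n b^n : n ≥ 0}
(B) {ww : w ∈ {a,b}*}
(B) {ww : w ∈ {a,b}*}

(B) {ww : w ∈ {a,b}*} requires the CFL pumping lemma.

- {a^n b^n : n ≥ 0} is context-free (but not regular)
  • Can be shown non-regular with the regular pumping lemma
  • After pumping, the number of a's and b's become unequal

- {ww : w ∈ {a,b}*} is NOT context-free
  • Requires the CFL pumping lemma to prove
  • Even a PDA cannot compare two arbitrary halves symbol by symbol; CFL pumping on a^p b^p a^p b^p fails

The CFL pumping lemma is "stronger" in that it can prove non-membership
in the larger class of context-free languages.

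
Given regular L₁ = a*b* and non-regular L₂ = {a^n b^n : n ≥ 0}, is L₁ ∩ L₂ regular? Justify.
No — L₁ ∩ L₂ is not regular.

Every string a^n b^n already lies in a*b*, so L₁ ∩ L₂ = {a^n b^n : n ≥ 0} = L₂ itself, which is the standard non-regular language (pump s = a^p b^p).

Note that the bare facts "L₁ regular, L₂ non-regular" do not settle the question by themselves: the closure of regular languages under ∪, ∩, complement and difference applies only when BOTH operands are regular. With a non-regular operand the result can come out regular or non-regular depending on the specific languages, so one has to work out L₁ ∩ L₂ for this particular pair, as above.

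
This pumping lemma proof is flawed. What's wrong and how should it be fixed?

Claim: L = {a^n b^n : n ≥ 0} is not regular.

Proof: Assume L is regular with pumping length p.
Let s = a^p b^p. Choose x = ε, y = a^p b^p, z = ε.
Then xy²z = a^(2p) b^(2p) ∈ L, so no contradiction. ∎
Error: The decomposition violates |xy| ≤ p. With y = a^p b^p, |xy| = |y| = 2p > p. (The proof also miscomputes xy²z, which would be a^p b^p a^p b^p rather than a^(2p) b^(2p), and it wrongly treats one harmless decomposition as settling the matter — the prover does not get to choose the decomposition.)

Correction: The pumping lemma requires |xy| ≤ p, and the argument must handle every decomposition satisfying |xy| ≤ p, |y| ≥ 1. Since s starts with p a's, any such y consists only of a's, say y = a^k with k ≥ 1. Then xy²z = a^(p+k) b^p has unequal numbers of a's and b's, so xy²z ∉ L — the required contradiction.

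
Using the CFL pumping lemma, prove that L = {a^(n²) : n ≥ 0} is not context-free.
Assume for contradiction that L is context-free, and let p ≥ 1 be the pumping length given by the pumping lemma for CFLs.
Choose s = a^(p²). Then s ∈ L and |s| = p² ≥ p.
By the CFL pumping lemma, s = uvxyz for some u, v, x, y, z with |vxy| ≤ p, |vy| ≥ 1, and uv^i xy^i z ∈ L for every i ≥ 0.
All symbols are a's, so only lengths matter: let k = |vy|, with 1 ≤ k ≤ |vxy| ≤ p.

Take i = 2: |uv²xy²z| = p² + k, and p² < p² + k ≤ p² + p < (p + 1)².
So the length lies strictly between consecutive squares and is not a perfect square; uv²xy²z ∉ L.

This contradicts the CFL pumping lemma, which requires uv^i xy^i z ∈ L for all i ≥ 0.
Hence L = {a^(n²) : n ≥ 0} is not context-free. ∎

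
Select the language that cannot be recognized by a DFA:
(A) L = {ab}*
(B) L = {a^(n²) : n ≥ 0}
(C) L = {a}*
(B) {a^(n²) : n ≥ 0}

(B) L = {a^(n²) : n ≥ 0} is NOT regular.

The pumping lemma can be used to prove this:
After pumping, length is no longer a perfect square

The other languages are regular because they can be recognized by finite automata.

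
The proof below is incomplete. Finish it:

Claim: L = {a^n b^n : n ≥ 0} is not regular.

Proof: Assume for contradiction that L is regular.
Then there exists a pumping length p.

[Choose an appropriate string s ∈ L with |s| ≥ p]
s = a^p b^p

This string is in L (has equal a's and b's) and has length 2p ≥ p.
Any decomposition xyz with |xy| ≤ p means y consists only of a's,
so pumping will unbalance the counts.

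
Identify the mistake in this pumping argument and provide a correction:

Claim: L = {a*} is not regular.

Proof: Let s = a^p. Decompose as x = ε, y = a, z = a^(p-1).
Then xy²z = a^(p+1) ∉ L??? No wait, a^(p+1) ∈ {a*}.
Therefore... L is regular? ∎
Error: The proof attempts to show a*  is not regular, but a* IS regular!

Correction: a* is a regular language (recognized by a simple DFA with one accepting state and self-loop on 'a'). The pumping lemma can only prove non-regularity, not regularity. For regular languages, pumping always works.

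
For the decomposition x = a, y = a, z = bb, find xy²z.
aaabb

Given x = 'a', y = 'a', z = 'bb' and i = 2:

xy^2z = x + y·y·...·y (2 times) + z
       = 'a' + 'a'^2 + 'bb'
       = 'a' + 'aa' + 'bb'
       = 'aaabb'

The pumped string is 'aaabb' with length 5.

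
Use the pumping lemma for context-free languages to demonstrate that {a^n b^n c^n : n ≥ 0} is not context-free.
Assume for contradiction that L is context-free, and let p ≥ 1 be the pumping length given by the pumping lemma for CFLs.
Choose s = a^p b^p c^p. Then s ∈ L and |s| = 3p ≥ p.
By the CFL pumping lemma, s = uvxyz for some u, v, x, y, z with |vxy| ≤ p, |vy| ≥ 1, and uv^i xy^i z ∈ L for every i ≥ 0.

Because |vxy| ≤ p, the window vxy cannot contain both an a and a c: any substring of s containing both must include the entire block b^p plus at least one a and one c, so it has length ≥ p + 2 > p.
Hence at least one of the letters a, c does not occur in vy at all.

Take i = 0: the string uxz is obtained from s by deleting |vy| ≥ 1 symbols, so |uxz| = 3p − |vy| < 3p.
But the letter (a or c) that does not occur in vy still occurs exactly p times in uxz. Every string of L with exactly p copies of some letter is a^p b^p c^p, of length 3p. Since |uxz| < 3p, uxz ∉ L.

This contradicts the CFL pumping lemma, which requires uv^i xy^i z ∈ L for all i ≥ 0.
Hence L = {a^n b^n c^n : n ≥ 0} is not context-free. ∎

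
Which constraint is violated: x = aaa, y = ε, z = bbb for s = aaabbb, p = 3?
Violated: |y| > 0

The decomposition x = aaa, y = ε, z = bbb for s = aaabbb with p = 3
violates the constraint: |y| > 0

|y| = 0, but the pumping lemma requires |y| > 0 (y must be non-empty).

Pumping lemma constraints:
1. xyz = s (decomposition is valid)
2. |xy| ≤ p
3. |y| > 0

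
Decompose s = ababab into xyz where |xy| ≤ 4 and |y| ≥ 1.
x = '', y = 'aba', z = 'bab'

For s = ababab and p = 4, one valid decomposition is:
- x = '' (length 0)
- y = 'aba' (length 3)
- z = 'bab' (length 3)

Verification:
- xyz = '' + 'aba' + 'bab' = ababab ✓
- |xy| = 3 ≤ 4 ✓
- |y| = 3 > 0 ✓

All pumping lemma constraints are satisfied.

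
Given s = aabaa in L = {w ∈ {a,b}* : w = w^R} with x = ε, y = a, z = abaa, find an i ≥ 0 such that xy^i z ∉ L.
i = 0

xy⁰z = ε · ε · abaa = abaa; abaa reversed is aaba ≠ abaa, so it is not a palindrome and is not in L.
(Other choices also work, e.g. i = 2, 3; only i = 1 is guaranteed to stay in L since xy¹z = s.)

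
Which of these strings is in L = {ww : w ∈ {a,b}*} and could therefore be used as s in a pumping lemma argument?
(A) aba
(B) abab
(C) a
(B) abab

The pumping lemma is applied to a string s that lies in L, so first check membership of each option:
- (A) aba has odd length 3, so it cannot be written as ww and is not in L ✗
- (B) abab splits into halves ab · ab, which are equal, so it is in L (w = ab) ✓
- (C) a has odd length 1, so it cannot be written as ww and is not in L ✗

Only (B) abab is in L, so it is the only candidate that could play the role of s.
(In a complete proof one picks s in terms of the pumping length p so that |s| ≥ p is guaranteed; a fixed string like abab illustrates the shape of such an s.)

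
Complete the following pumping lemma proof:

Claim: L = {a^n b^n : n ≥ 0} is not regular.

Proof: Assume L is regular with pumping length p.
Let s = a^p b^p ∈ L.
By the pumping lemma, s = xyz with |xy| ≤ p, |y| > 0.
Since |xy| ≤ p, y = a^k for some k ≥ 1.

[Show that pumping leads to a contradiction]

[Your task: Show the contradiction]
Consider xy²z = a^(p+k) b^p.

Since k ≥ 1, we have p + k > p.
So xy²z has more a's than b's: (p+k) a's vs p b's.
This means xy²z ∉ L because a^n b^n requires equal counts.

This contradicts the pumping lemma which states xy²z ∈ L.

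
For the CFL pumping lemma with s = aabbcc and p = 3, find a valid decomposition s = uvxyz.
u='aa', v='b', x='b', y='c', z='c'

For s = aabbcc with pumping length p = 3:

One valid decomposition:
- u = 'aa'
- v = 'b'
- x = 'b'
- y = 'c'
- z = 'c'

Verification:
- uvxyz = 'aa' + 'b' + 'b' + 'c' + 'c' = aabbcc ✓
- |vxy| = |'bbc'| = 3 ≤ 3 ✓
- |vy| = |'bc'| = 2 > 0 ✓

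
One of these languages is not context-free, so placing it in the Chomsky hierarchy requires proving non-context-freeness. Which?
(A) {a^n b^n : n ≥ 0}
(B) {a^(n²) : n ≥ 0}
(B) {a^(n²) : n ≥ 0}

(B) {a^(n²) : n ≥ 0} requires the CFL pumping lemma.

- {a^n b^n : n ≥ 0} is context-free (but not regular)
  • Can be shown non-regular with the regular pumping lemma
  • After pumping, the number of a's and b's become unequal

- {a^(n²) : n ≥ 0} is NOT context-free
  • Requires the CFL pumping lemma to prove
  • Gaps between squares grow unboundedly

The CFL pumping lemma is "stronger" in that it can prove non-membership
in the larger class of context-free languages.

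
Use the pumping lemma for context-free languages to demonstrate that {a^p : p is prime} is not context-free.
Assume for contradiction that L is context-free, and let p ≥ 1 be the pumping length given by the pumping lemma for CFLs.
Choose a prime q with q ≥ p and let s = a^q. Then s ∈ L and |s| = q ≥ p.
By the CFL pumping lemma, s = uvxyz for some u, v, x, y, z with |vxy| ≤ p, |vy| ≥ 1, and uv^i xy^i z ∈ L for every i ≥ 0.
All symbols are a's, so only lengths matter: let k = |vy|, with 1 ≤ k ≤ p. Then |uv^i xy^i z| = q + (i − 1)k.

Take i = q + 1: the length is q + qk = q(k + 1).
Both factors satisfy q ≥ 2 and k + 1 ≥ 2, so q(k + 1) is composite and uv^(q+1) xy^(q+1) z ∉ L.

This contradicts the CFL pumping lemma, which requires uv^i xy^i z ∈ L for all i ≥ 0.
Hence L = {a^p : p is prime} is not context-free. ∎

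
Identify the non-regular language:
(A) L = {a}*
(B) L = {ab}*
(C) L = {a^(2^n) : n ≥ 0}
(C) {a^(2^n) : n ≥ 0}

(C) L = {a^(2^n) : n ≥ 0} is NOT regular.

The pumping lemma can be used to prove this:
After pumping, length is no longer a power of 2

The other languages are regular because they can be recognized by finite automata.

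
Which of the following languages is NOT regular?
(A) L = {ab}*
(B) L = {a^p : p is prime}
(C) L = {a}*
(B) {a^p : p is prime}

(B) L = {a^p : p is prime} is NOT regular.

The pumping lemma can be used to prove this:
After pumping, the length becomes composite

The other languages are regular because they can be recognized by finite automata.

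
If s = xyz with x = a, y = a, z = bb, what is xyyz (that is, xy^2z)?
aaabb

Given x = 'a', y = 'a', z = 'bb' and i = 2:

xy^2z = x + y·y·...·y (2 times) + z
       = 'a' + 'a'^2 + 'bb'
       = 'a' + 'aa' + 'bb'
       = 'aaabb'

The pumped string is 'aaabb' with length 5.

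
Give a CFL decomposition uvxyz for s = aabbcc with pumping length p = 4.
u='a', v='a', x='bb', y='c', z='c'

For s = aabbcc with pumping length p = 4:

One valid decomposition:
- u = 'a'
- v = 'a'
- x = 'bb'
- y = 'c'
- z = 'c'

Verification:
- uvxyz = 'a' + 'a' + 'bb' + 'c' + 'c' = aabbcc ✓
- |vxy| = |'abbc'| = 4 ≤ 4 ✓
- |vy| = |'ac'| = 2 > 0 ✓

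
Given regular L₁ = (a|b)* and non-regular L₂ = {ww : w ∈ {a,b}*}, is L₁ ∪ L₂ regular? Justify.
Yes — L₁ ∪ L₂ is regular.

{ww} ⊆ (a|b)*, so L₁ ∪ L₂ = (a|b)*, which is regular.

Note that the bare facts "L₁ regular, L₂ non-regular" do not settle the question by themselves: the closure of regular languages under ∪, ∩, complement and difference applies only when BOTH operands are regular. With a non-regular operand the result can come out regular or non-regular depending on the specific languages, so one has to work out L₁ ∪ L₂ for this particular pair, as above.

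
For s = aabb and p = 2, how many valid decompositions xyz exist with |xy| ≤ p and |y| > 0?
3

For s = 'aabb' with pumping length p = 2:

Constraints: |xy| ≤ 2, |y| > 0

Valid decompositions (|xy| ≤ p, |y| ≥ 1):
  • x='', y='a', z='abb'
  • x='a', y='a', z='bb'
  • x='', y='aa', z='bb'

Total count: 3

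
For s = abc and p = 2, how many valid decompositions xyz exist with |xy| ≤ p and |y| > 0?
3

For s = 'abc' with pumping length p = 2:

Constraints: |xy| ≤ 2, |y| > 0

Valid decompositions (|xy| ≤ p, |y| ≥ 1):
  • x='', y='a', z='bc'
  • x='a', y='b', z='c'
  • x='', y='ab', z='c'

Total count: 3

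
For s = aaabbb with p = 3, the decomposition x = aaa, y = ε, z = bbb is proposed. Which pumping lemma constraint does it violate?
Violated: |y| > 0

The decomposition x = aaa, y = ε, z = bbb for s = aaabbb with p = 3
violates the constraint: |y| > 0

|y| = 0, but the pumping lemma requires |y| > 0 (y must be non-empty).

Pumping lemma constraints:
1. xyz = s (decomposition is valid)
2. |xy| ≤ p
3. |y| > 0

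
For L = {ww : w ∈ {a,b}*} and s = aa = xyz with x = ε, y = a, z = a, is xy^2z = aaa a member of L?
No

xy²z = ε · aa · a = aaa.
aaa has odd length 3, so it cannot be written as ww and is not in L.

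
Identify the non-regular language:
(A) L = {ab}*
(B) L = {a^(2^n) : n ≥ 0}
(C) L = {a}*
(B) {a^(2^n) : n ≥ 0}

(B) L = {a^(2^n) : n ≥ 0} is NOT regular.

The pumping lemma can be used to prove this:
After pumping, length is no longer a power of 2

The other languages are regular because they can be recognized by finite automata.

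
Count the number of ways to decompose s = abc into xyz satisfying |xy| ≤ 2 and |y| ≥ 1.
3

For s = 'abc' with pumping length p = 2:

Constraints: |xy| ≤ 2, |y| > 0

Valid decompositions (|xy| ≤ p, |y| ≥ 1):
  • x='', y='a', z='bc'
  • x='a', y='b', z='c'
  • x='', y='ab', z='c'

Total count: 3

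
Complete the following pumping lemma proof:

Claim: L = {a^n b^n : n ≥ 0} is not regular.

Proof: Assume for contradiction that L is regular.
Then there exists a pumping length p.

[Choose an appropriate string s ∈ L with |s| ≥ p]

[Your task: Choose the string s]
s = a^p b^p

This string is in L (has equal a's and b's) and has length 2p ≥ p.
Any decomposition xyz with |xy| ≤ p means y consists only of a's,
so pumping will unbalance the counts.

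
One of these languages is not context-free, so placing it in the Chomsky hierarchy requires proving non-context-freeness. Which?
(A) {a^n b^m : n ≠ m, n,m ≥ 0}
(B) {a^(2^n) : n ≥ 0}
(B) {a^(2^n) : n ≥ 0}

(B) {a^(2^n) : n ≥ 0} requires the CFL pumping lemma.

- {a^n b^m : n ≠ m, n,m ≥ 0} is context-free (but not regular)
  • Can be shown non-regular with the regular pumping lemma
  • After pumping a's, we can make n = m

- {a^(2^n) : n ≥ 0} is NOT context-free
  • Requires the CFL pumping lemma to prove
  • Gaps between powers of 2 grow exponentially

The CFL pumping lemma is "stronger" in that it can prove non-membership
in the larger class of context-free languages.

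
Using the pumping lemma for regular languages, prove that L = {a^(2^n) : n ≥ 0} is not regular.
Assume for contradiction that L is regular, and let p ≥ 1 be the pumping length given by the pumping lemma.
Choose s = a^(2^p). Then s ∈ L and |s| = 2^p ≥ p.
By the pumping lemma, s = xyz for some x, y, z with |xy| ≤ p, |y| ≥ 1, and xy^i z ∈ L for every i ≥ 0.
Here y = a^k for some k with 1 ≤ k ≤ |xy| ≤ p, and p < 2^p.

Take i = 2: |xy²z| = 2^p + k.
Now 2^p < 2^p + k ≤ 2^p + p < 2^p + 2^p = 2^(p+1).
So |xy²z| lies strictly between the consecutive powers of two 2^p and 2^(p+1), hence is not a power of 2, and xy²z ∉ L.

This contradicts the pumping lemma, which requires xy^i z ∈ L for all i ≥ 0.
Hence L = {a^(2^n) : n ≥ 0} is not regular. ∎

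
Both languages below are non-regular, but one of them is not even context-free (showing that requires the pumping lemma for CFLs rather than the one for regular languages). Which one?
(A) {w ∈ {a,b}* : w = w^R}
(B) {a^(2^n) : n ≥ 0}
(B) {a^(2^n) : n ≥ 0}

(B) {a^(2^n) : n ≥ 0} requires the CFL pumping lemma.

- {w ∈ {a,b}* : w = w^R} is context-free (but not regular)
  • Can be shown non-regular with the regular pumping lemma
  • After pumping, the string is no longer symmetric

- {a^(2^n) : n ≥ 0} is NOT context-free
  • Requires the CFL pumping lemma to prove
  • Gaps between powers of 2 grow exponentially

The CFL pumping lemma is "stronger" in that it can prove non-membership
in the larger class of context-free languages.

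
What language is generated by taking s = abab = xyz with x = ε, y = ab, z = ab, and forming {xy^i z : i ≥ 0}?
{xy^i z : i ≥ 0} = {(ab)^(i+1) : i ≥ 0} = {ab, abab, ababab, ...}

With x = ε, y = ab, z = ab: Pumping 'ab' gives strings of alternating a's and b's.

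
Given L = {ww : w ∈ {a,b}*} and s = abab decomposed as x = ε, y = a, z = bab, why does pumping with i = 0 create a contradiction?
xy⁰z = bab ∉ L

Pumping with i = 0 replaces y = a by y⁰ = ε:
- Original: s = xyz = abab; abab splits into halves ab · ab, which are equal, so it is in L (w = ab)
- Pumped: xy⁰z = ε · ε · bab = bab
- bab has odd length 3, so it cannot be written as ww and is not in L

The pumping lemma would require xy⁰z ∈ L, so this decomposition yields a contradiction.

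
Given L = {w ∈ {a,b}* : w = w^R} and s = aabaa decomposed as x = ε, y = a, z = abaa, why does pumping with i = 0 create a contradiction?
xy⁰z = abaa ∉ L

Pumping with i = 0 replaces y = a by y⁰ = ε:
- Original: s = xyz = aabaa; aabaa reversed is aabaa, the same string, so it is a palindrome and is in L
- Pumped: xy⁰z = ε · ε · abaa = abaa
- abaa reversed is aaba ≠ abaa, so it is not a palindrome and is not in L

The pumping lemma would require xy⁰z ∈ L, so this decomposition yields a contradiction.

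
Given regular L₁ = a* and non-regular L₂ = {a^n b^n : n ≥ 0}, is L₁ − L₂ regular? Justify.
Yes — L₁ − L₂ is regular.

The only string of a* that lies in {a^n b^n} is ε, so L₁ − L₂ = a* − {ε} = a⁺ = aa*, which is regular.

Note that the bare facts "L₁ regular, L₂ non-regular" do not settle the question by themselves: the closure of regular languages under ∪, ∩, complement and difference applies only when BOTH operands are regular. With a non-regular operand the result can come out regular or non-regular depending on the specific languages, so one has to work out L₁ − L₂ for this particular pair, as above.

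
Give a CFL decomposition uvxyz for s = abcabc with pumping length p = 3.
u='ab', v='c', x='a', y='b', z='c'

For s = abcabc with pumping length p = 3:

One valid decomposition:
- u = 'ab'
- v = 'c'
- x = 'a'
- y = 'b'
- z = 'c'

Verification:
- uvxyz = 'ab' + 'c' + 'a' + 'b' + 'c' = abcabc ✓
- |vxy| = |'cab'| = 3 ≤ 3 ✓
- |vy| = |'cb'| = 2 > 0 ✓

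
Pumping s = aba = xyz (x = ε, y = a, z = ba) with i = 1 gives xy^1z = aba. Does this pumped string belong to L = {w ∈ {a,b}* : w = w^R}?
Yes

xy¹z = ε · a · ba = aba.
aba reversed is aba, the same string, so it is a palindrome and is in L.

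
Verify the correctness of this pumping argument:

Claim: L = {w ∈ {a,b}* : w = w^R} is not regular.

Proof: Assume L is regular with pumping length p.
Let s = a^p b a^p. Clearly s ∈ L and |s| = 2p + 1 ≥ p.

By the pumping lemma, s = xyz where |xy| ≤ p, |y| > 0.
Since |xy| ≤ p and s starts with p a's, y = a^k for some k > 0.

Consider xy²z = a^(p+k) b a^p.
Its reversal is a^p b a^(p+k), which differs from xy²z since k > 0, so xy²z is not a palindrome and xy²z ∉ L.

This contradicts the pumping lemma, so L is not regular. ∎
The proof is correct.

This proof is valid because:
1. s = a^p b a^p is in L and is chosen in terms of p, so |s| ≥ p holds for every p
2. The decomposition analysis is correct: |xy| ≤ p forces y to lie inside the leading a's
3. The contradiction is valid: a^(p+k) b a^p has more a's before the b than after it, so it is not a palindrome
4. The conclusion follows logically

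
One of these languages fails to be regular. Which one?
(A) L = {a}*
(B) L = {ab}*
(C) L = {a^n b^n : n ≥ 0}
(C) {a^n b^n : n ≥ 0}

(C) L = {a^n b^n : n ≥ 0} is NOT regular.

The pumping lemma can be used to prove this:
After pumping, the number of a's and b's become unequal

The other languages are regular because they can be recognized by finite automata.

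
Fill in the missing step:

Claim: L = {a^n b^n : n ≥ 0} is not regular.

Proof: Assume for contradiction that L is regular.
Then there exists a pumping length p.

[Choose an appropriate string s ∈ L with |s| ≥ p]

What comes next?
s = a^p b^p

This string is in L (has equal a's and b's) and has length 2p ≥ p.
Any decomposition xyz with |xy| ≤ p means y consists only of a's,
so pumping will unbalance the counts.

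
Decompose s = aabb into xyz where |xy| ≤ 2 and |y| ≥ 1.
x = 'a', y = 'a', z = 'bb'

For s = aabb and p = 2, one valid decomposition is:
- x = 'a' (length 1)
- y = 'a' (length 1)
- z = 'bb' (length 2)

Verification:
- xyz = 'a' + 'a' + 'bb' = aabb ✓
- |xy| = 2 ≤ 2 ✓
- |y| = 1 > 0 ✓

All pumping lemma constraints are satisfied.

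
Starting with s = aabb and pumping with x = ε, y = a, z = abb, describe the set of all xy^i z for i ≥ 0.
{xy^i z : i ≥ 0} = {a^(i+1) b^2 : i ≥ 0} = {abb, aabb, aaabb, ...}

With x = ε, y = a, z = abb: Starting with aabb and pumping the first 'a' (z = abb keeps the second 'a'), we get strings with i+1 a's followed by 2 b's for i = 0, 1, 2, ...; note bb is not produced because z always contributes one a.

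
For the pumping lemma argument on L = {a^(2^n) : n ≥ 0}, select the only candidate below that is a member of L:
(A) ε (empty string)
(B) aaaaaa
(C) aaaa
(C) aaaa

The pumping lemma is applied to a string s that lies in L, so first check membership of each option:
- (A) ε has length 0, which is not a power of 2, so it is not in L ✗
- (B) aaaaaa has length 6, strictly between 2^2 = 4 and 2^3 = 8, so it is not in L ✗
- (C) aaaa has length 4 = 2^2, so it is in L ✓

Only (C) aaaa is in L, so it is the only candidate that could play the role of s.
(In a complete proof one picks s in terms of the pumping length p so that |s| ≥ p is guaranteed; a fixed string like aaaa illustrates the shape of such an s.)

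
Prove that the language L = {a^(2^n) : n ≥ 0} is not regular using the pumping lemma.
Assume for contradiction that L is regular, and let p ≥ 1 be the pumping length given by the pumping lemma.
Choose s = a^(2^p). Then s ∈ L and |s| = 2^p ≥ p.
By the pumping lemma, s = xyz for some x, y, z with |xy| ≤ p, |y| ≥ 1, and xy^i z ∈ L for every i ≥ 0.
Here y = a^k for some k with 1 ≤ k ≤ |xy| ≤ p, and p < 2^p.

Take i = 2: |xy²z| = 2^p + k.
Now 2^p < 2^p + k ≤ 2^p + p < 2^p + 2^p = 2^(p+1).
So |xy²z| lies strictly between the consecutive powers of two 2^p and 2^(p+1), hence is not a power of 2, and xy²z ∉ L.

This contradicts the pumping lemma, which requires xy^i z ∈ L for all i ≥ 0.
Hence L = {a^(2^n) : n ≥ 0} is not regular. ∎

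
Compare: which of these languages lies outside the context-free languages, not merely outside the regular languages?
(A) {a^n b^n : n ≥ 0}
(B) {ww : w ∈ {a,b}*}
(B) {ww : w ∈ {a,b}*}

(B) {ww : w ∈ {a,b}*} requires the CFL pumping lemma.

- {a^n b^n : n ≥ 0} is context-free (but not regular)
  • Can be shown non-regular with the regular pumping lemma
  • After pumping, the number of a's and b's become unequal

- {ww : w ∈ {a,b}*} is NOT context-free
  • Requires the CFL pumping lemma to prove
  • Even a PDA cannot compare two arbitrary halves symbol by symbol; CFL pumping on a^p b^p a^p b^p fails

The CFL pumping lemma is "stronger" in that it can prove non-membership
in the larger class of context-free languages.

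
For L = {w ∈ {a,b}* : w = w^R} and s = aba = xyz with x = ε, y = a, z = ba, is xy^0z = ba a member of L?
No

xy⁰z = ε · ε · ba = ba.
ba reversed is ab ≠ ba, so it is not a palindrome and is not in L.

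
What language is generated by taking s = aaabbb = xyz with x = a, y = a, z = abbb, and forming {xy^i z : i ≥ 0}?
{xy^i z : i ≥ 0} = {a^(2+i) b^3 : i ≥ 0} = {aabbb, aaabbb, aaaabbb, ...}

With x = a, y = a, z = abbb: Starting with aaabbb and pumping the second 'a', we get strings with 2+i a's followed by 3 b's for i = 0, 1, 2, ...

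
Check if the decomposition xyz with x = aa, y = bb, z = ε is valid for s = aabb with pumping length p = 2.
Violated: |xy| ≤ p

The decomposition x = aa, y = bb, z = ε for s = aabb with p = 2
violates the constraint: |xy| ≤ p

|xy| = |aabb| = 4 > 2 = p. The decomposition puts too many characters in xy.

Pumping lemma constraints:
1. xyz = s (decomposition is valid)
2. |xy| ≤ p
3. |y| > 0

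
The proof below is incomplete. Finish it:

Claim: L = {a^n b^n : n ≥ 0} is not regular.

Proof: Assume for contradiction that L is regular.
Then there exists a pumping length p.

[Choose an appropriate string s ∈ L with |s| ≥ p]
s = a^p b^p

This string is in L (has equal a's and b's) and has length 2p ≥ p.
Any decomposition xyz with |xy| ≤ p means y consists only of a's,
so pumping will unbalance the counts.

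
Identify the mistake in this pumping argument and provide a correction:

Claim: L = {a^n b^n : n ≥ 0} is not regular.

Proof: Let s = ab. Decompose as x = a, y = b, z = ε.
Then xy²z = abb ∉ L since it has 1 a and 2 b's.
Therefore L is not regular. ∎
Error: The string s = ab might be shorter than the pumping length p.

Correction: Choose s = a^p b^p to ensure |s| ≥ p. Also, the decomposition is wrong: with |xy| ≤ p, y cannot include b's when s starts with p a's.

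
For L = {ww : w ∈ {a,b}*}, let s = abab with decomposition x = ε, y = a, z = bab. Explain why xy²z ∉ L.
xy²z = aabab ∉ L

Pumping with i = 2 replaces y = a by y² = aa:
- Original: s = xyz = abab; abab splits into halves ab · ab, which are equal, so it is in L (w = ab)
- Pumped: xy²z = ε · aa · bab = aabab
- aabab has odd length 5, so it cannot be written as ww and is not in L

The pumping lemma would require xy²z ∈ L, so this decomposition yields a contradiction.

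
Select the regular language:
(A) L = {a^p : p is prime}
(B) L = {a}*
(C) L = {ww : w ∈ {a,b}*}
(B) {a}*

(B) L = {a}* is regular.

This can be recognized by a finite automaton (DFA/NFA).
Regular expressions like {a}* define regular languages.

The other choices are not regular:
- {ww : w ∈ {a,b}*}: After pumping, the two halves no longer match
- {a^p : p is prime}: After pumping, the length becomes composite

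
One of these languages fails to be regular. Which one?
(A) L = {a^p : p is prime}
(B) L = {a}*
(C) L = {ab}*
(A) {a^p : p is prime}

(A) L = {a^p : p is prime} is NOT regular.

The pumping lemma can be used to prove this:
After pumping, the length becomes composite

The other languages are regular because they can be recognized by finite automata.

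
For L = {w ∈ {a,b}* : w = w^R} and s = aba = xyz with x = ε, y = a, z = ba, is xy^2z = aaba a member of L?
No

xy²z = ε · aa · ba = aaba.
aaba reversed is abaa ≠ aaba, so it is not a palindrome and is not in L.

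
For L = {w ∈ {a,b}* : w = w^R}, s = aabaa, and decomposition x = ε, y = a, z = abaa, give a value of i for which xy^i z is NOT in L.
i = 2

xy²z = ε · aa · abaa = aaabaa; aaabaa reversed is aabaaa ≠ aaabaa, so it is not a palindrome and is not in L.
(Other choices also work, e.g. i = 0, 3; only i = 1 is guaranteed to stay in L since xy¹z = s.)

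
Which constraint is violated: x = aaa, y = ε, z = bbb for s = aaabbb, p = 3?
Violated: |y| > 0

The decomposition x = aaa, y = ε, z = bbb for s = aaabbb with p = 3
violates the constraint: |y| > 0

|y| = 0, but the pumping lemma requires |y| > 0 (y must be non-empty).

Pumping lemma constraints:
1. xyz = s (decomposition is valid)
2. |xy| ≤ p
3. |y| > 0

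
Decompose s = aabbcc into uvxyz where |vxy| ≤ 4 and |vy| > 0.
u='a', v='a', x='bb', y='c', z='c'

For s = aabbcc with pumping length p = 4:

One valid decomposition:
- u = 'a'
- v = 'a'
- x = 'bb'
- y = 'c'
- z = 'c'

Verification:
- uvxyz = 'a' + 'a' + 'bb' + 'c' + 'c' = aabbcc ✓
- |vxy| = |'abbc'| = 4 ≤ 4 ✓
- |vy| = |'ac'| = 2 > 0 ✓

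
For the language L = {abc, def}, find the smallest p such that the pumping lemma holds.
p = 4

For a finite language L, the pumping lemma holds vacuously if p > max|s| for s ∈ L.

The longest string in L = {abc, def} has length 3.
If p = 4, then no string s ∈ L has |s| ≥ p, so the condition is vacuously true.

The minimum pumping length is p = 4.

Why no smaller p works: for any p ≤ 3, the longest string s ∈ L has |s| = 3 ≥ p, so it would
have to be pumpable; but pumping up (i = 2, 3, ...) produces ever longer strings, which cannot all lie in the
finite language L. So the pumping property fails for every p ≤ 3.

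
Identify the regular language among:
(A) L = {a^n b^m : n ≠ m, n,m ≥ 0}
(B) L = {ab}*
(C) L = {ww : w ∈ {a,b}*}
(B) {ab}*

(B) L = {ab}* is regular.

This can be recognized by a finite automaton (DFA/NFA).
Regular expressions like {ab}* define regular languages.

The other choices are not regular:
- {a^n b^m : n ≠ m, n,m ≥ 0}: After pumping a's, we can make n = m
- {ww : w ∈ {a,b}*}: After pumping, the two halves no longer match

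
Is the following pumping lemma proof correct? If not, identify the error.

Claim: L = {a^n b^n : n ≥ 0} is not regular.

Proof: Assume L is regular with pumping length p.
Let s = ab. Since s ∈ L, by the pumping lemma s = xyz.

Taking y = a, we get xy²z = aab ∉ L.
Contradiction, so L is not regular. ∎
The proof is INCORRECT.

Error: The string s = ab may be shorter than p.
The pumping lemma only applies to strings with |s| ≥ p, and p is not under our control.
We must choose s in terms of p, e.g. s = a^p b^p, to ensure |s| ≥ p.
(The proof also fixes one particular y; a valid argument must handle every decomposition with |xy| ≤ p and |y| ≥ 1 — for s = a^p b^p this forces y = a^k, and then xy²z = a^(p+k) b^p ∉ L.)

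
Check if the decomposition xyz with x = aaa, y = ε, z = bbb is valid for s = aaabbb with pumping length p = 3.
Violated: |y| > 0

The decomposition x = aaa, y = ε, z = bbb for s = aaabbb with p = 3
violates the constraint: |y| > 0

|y| = 0, but the pumping lemma requires |y| > 0 (y must be non-empty).

Pumping lemma constraints:
1. xyz = s (decomposition is valid)
2. |xy| ≤ p
3. |y| > 0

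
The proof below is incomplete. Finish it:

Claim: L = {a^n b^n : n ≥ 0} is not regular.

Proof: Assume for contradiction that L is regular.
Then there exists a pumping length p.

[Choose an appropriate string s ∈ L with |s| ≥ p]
s = a^p b^p

This string is in L (has equal a's and b's) and has length 2p ≥ p.
Any decomposition xyz with |xy| ≤ p means y consists only of a's,
so pumping will unbalance the counts.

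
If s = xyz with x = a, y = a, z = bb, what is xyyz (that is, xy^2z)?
aaabb

Given x = 'a', y = 'a', z = 'bb' and i = 2:

xy^2z = x + y·y·...·y (2 times) + z
       = 'a' + 'a'^2 + 'bb'
       = 'a' + 'aa' + 'bb'
       = 'aaabb'

The pumped string is 'aaabb' with length 5.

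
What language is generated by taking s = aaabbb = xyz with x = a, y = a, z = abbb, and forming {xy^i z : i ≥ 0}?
{xy^i z : i ≥ 0} = {a^(2+i) b^3 : i ≥ 0} = {aabbb, aaabbb, aaaabbb, ...}

With x = a, y = a, z = abbb: Starting with aaabbb and pumping the second 'a', we get strings with 2+i a's followed by 3 b's for i = 0, 1, 2, ...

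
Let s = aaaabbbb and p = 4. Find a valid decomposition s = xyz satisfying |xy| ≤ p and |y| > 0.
x = 'a', y = 'aaa', z = 'bbbb'

For s = aaaabbbb and p = 4, one valid decomposition is:
- x = 'a' (length 1)
- y = 'aaa' (length 3)
- z = 'bbbb' (length 4)

Verification:
- xyz = 'a' + 'aaa' + 'bbbb' = aaaabbbb ✓
- |xy| = 4 ≤ 4 ✓
- |y| = 3 > 0 ✓

All pumping lemma constraints are satisfied.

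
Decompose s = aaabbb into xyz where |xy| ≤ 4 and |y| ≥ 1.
x = '', y = 'aaa', z = 'bbb'

For s = aaabbb and p = 4, one valid decomposition is:
- x = '' (length 0)
- y = 'aaa' (length 3)
- z = 'bbb' (length 3)

Verification:
- xyz = '' + 'aaa' + 'bbb' = aaabbb ✓
- |xy| = 3 ≤ 4 ✓
- |y| = 3 > 0 ✓

All pumping lemma constraints are satisfied.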